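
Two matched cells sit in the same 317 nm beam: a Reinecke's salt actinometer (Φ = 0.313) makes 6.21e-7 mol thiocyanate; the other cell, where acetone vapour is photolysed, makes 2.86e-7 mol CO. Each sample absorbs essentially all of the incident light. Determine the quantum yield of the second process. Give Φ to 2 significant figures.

Photons absorbed by the actinometer: 6.21e-7 / 0.313 = 1.984e-6 mol.
Φ(unknown) = 2.86e-7 / 1.984e-6 = 0.14.

Φ = 0.14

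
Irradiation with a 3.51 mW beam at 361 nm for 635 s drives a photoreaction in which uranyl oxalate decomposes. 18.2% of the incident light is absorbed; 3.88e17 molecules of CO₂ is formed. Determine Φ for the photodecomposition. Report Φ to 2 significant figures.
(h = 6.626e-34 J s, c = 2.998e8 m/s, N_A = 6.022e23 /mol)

Product: 3.88e17 / 6.022e23 = 6.443e-7 mol.
Photon energy at 361 nm: hc/λ = (6.626e-34)(2.998e8)/(361e-9) = 5.503e-19 J.
Energy delivered: (3.51 mW)(635 s) = 2.229 J.
Photons incident: 2.229 / 5.503e-19 = 4.051e18, i.e. 4.051e18/6.022e23 = 6.727e-6 mol.
Photons absorbed: 0.182 × 6.727e-6 = 1.224e-6 mol.
Φ = 6.443e-7 mol / 1.224e-6 mol photons = 0.53.

Φ = 0.53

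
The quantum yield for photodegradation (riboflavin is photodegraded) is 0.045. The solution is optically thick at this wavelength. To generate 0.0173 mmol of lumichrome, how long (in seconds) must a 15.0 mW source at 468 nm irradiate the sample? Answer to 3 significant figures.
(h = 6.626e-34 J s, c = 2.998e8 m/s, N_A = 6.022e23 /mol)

Product: 0.0173 mmol = 1.73e-5 mol.
Photons that must be absorbed: 1.73e-5 / 0.045 = 3.844e-4 mol.
Photon energy: hc/λ = 4.245e-19 J; per mole, 2.556e5 J mol⁻¹.
Energy required: 3.844e-4 × 2.556e5 = 98.25 J.
Time: 98.25 J / 0.015 W = 6550 s.

t ≈ 6550 s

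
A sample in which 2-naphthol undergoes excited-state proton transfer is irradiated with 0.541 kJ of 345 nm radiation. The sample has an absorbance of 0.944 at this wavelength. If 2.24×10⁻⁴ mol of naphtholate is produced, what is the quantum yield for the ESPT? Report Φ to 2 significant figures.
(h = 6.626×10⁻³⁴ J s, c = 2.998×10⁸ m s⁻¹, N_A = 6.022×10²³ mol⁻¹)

Photon energy at 345 nm: hc/λ = (6.626×10⁻³⁴)(2.998×10⁸)/(345×10⁻⁹) = 5.758×10⁻¹⁹ J.
Incident energy: 0.541 kJ = 541 J.
Photons incident: 541 / 5.758×10⁻¹⁹ = 9.396×10²⁰, i.e. 9.396×10²⁰/6.022×10²³ = 0.001560 mol.
Fraction absorbed: 1 − 10^(−0.944) = 0.8862.
Photons absorbed: 0.8862 × 0.001560 = 0.001382 mol.
Φ = 2.24×10⁻⁴ mol / 0.001382 mol photons = 0.16.

Φ = 0.16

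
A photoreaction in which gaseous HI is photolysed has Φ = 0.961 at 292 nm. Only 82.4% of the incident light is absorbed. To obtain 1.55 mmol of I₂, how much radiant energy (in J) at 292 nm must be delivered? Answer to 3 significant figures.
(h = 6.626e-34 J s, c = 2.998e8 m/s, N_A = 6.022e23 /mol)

Product: 1.55 mmol = 0.00155 mol.
Photons that must be absorbed: 0.00155 / 0.961 = 0.001613 mol.
Incident photons needed: 0.001613 / 0.824 = 0.001958 mol.
Photon energy: hc/λ = 6.803e-19 J; per mole, 4.097e5 J mol⁻¹.
Energy required: 0.001958 × 4.097e5 = 802 J.

802 J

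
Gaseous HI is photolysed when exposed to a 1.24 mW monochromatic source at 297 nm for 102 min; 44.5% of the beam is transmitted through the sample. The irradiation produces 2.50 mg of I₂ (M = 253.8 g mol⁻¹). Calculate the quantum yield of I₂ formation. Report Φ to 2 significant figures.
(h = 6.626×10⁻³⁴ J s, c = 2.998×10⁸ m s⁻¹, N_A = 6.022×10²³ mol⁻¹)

Product: 2.50 mg / 253.8 g mol⁻¹ = 9.850×10⁻⁶ mol.
Photon energy at 297 nm: hc/λ = (6.626×10⁻³⁴)(2.998×10⁸)/(297×10⁻⁹) = 6.688×10⁻¹⁹ J.
Energy delivered: (1.24 mW)(6120 s) = 7.589 J.
Photons incident: 7.589 / 6.688×10⁻¹⁹ = 1.135×10¹⁹, i.e. 1.135×10¹⁹/6.022×10²³ = 1.885×10⁻⁵ mol.
Fraction absorbed: 1 − 44.5/100 = 0.5550.
Photons absorbed: 0.5550 × 1.885×10⁻⁵ = 1.046×10⁻⁵ mol.
Φ = 9.850×10⁻⁶ mol / 1.046×10⁻⁵ mol photons = 0.94.

Φ = 0.94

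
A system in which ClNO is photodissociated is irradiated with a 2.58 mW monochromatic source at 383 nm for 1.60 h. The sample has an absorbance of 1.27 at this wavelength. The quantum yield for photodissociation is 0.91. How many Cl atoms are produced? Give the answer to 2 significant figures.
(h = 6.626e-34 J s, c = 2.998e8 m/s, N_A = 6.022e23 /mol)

2.5e19 atoms

Photon energy at 383 nm: hc/λ = (6.626e-34)(2.998e8)/(383e-9) = 5.187e-19 J.
Energy delivered: (2.58 mW)(5760 s) = 14.86 J.
Photons incident: 14.86 / 5.187e-19 = 2.865e19, i.e. 2.865e19/6.022e23 = 4.758e-5 mol.
Fraction absorbed: 1 − 10^(−1.27) = 0.9463.
Photons absorbed: 0.9463 × 4.758e-5 = 4.502e-5 mol.
Product: Φ × n_abs = 0.91 × 4.502e-5 = 4.097e-5 mol.
As a count: 4.097e-5 × 6.022e23 = 2.5e19.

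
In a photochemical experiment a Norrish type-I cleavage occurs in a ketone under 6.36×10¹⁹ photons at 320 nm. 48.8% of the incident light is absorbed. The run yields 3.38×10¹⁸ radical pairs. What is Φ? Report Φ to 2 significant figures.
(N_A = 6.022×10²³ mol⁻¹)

Φ = 0.11

Product: 3.38×10¹⁸ / 6.022×10²³ = 5.613×10⁻⁶ mol.
Moles of photons: 6.36×10¹⁹ / 6.022×10²³ = 1.056×10⁻⁴ mol.
Photons absorbed: 0.488 × 1.056×10⁻⁴ = 5.153×10⁻⁵ mol.
Φ = 5.613×10⁻⁶ mol / 5.153×10⁻⁵ mol photons = 0.11.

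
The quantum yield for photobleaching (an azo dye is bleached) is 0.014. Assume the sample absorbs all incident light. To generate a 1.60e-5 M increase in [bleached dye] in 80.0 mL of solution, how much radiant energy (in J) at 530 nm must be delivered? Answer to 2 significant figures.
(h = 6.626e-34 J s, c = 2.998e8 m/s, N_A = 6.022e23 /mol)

21 J

Product: (1.60e-5 M)(0.08 L) = 1.280e-6 mol.
Photons that must be absorbed: 1.280e-6 / 0.014 = 9.143e-5 mol.
Photon energy: hc/λ = 3.748e-19 J; per mole, 2.257e5 J mol⁻¹.
Energy required: 9.143e-5 × 2.257e5 = 21 J.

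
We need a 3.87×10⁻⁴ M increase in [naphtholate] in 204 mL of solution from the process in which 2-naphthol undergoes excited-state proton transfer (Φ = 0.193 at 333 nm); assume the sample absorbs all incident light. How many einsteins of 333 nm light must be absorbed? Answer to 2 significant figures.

4.1×10⁻⁴ einstein

Product: (3.87×10⁻⁴ M)(0.204 L) = 7.895×10⁻⁵ mol.
Photons that must be absorbed: 7.895×10⁻⁵ / 0.193 = 4.091×10⁻⁴ mol.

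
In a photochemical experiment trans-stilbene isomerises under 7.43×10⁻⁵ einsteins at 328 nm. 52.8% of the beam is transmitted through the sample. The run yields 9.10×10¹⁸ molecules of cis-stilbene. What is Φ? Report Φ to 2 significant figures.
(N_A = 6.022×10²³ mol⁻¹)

Φ = 0.43

Product: 9.10×10¹⁸ / 6.022×10²³ = 1.511×10⁻⁵ mol.
Fraction absorbed: 1 − 52.8/100 = 0.4720.
Photons absorbed: 0.4720 × 7.43×10⁻⁵ = 3.507×10⁻⁵ mol.
Φ = 1.511×10⁻⁵ mol / 3.507×10⁻⁵ mol photons = 0.43.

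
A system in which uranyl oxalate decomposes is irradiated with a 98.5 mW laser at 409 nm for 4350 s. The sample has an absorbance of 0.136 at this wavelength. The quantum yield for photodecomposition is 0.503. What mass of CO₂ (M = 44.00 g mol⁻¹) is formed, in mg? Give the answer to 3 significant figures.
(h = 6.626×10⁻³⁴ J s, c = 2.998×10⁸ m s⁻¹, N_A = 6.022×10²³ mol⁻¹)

Photon energy at 409 nm: hc/λ = (6.626×10⁻³⁴)(2.998×10⁸)/(409×10⁻⁹) = 4.857×10⁻¹⁹ J.
Energy delivered: (98.5 mW)(4350 s) = 428.5 J.
Photons incident: 428.5 / 4.857×10⁻¹⁹ = 8.822×10²⁰, i.e. 8.822×10²⁰/6.022×10²³ = 0.001465 mol.
Fraction absorbed: 1 − 10^(−0.136) = 0.2689.
Photons absorbed: 0.2689 × 0.001465 = 3.939×10⁻⁴ mol.
Product: Φ × n_abs = 0.503 × 3.939×10⁻⁴ = 1.981×10⁻⁴ mol.
Mass: 1.981×10⁻⁴ × 44.00 = 0.008716 g = 8.72 mg.

8.72 mg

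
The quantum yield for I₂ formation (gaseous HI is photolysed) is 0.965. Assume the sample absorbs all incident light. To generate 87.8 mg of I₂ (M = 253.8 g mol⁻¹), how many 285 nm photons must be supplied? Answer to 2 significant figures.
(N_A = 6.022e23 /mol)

2.2e20 photons

Product: 87.8 mg / 253.8 g mol⁻¹ = 3.459e-4 mol.
Photons that must be absorbed: 3.459e-4 / 0.965 = 3.584e-4 mol.
Photon count: 3.584e-4 × 6.022e23 = 2.2e20.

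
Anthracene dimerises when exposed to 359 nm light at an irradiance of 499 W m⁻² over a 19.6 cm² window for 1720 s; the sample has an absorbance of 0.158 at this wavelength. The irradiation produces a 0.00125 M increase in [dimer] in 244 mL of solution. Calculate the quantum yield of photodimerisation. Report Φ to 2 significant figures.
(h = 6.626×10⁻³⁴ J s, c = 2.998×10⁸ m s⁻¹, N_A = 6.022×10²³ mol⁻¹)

Φ = 0.20

Product: (0.00125 M)(0.244 L) = 3.050×10⁻⁴ mol.
Photon energy at 359 nm: hc/λ = (6.626×10⁻³⁴)(2.998×10⁸)/(359×10⁻⁹) = 5.533×10⁻¹⁹ J.
Energy delivered: (499 W m⁻²)(19.6×10⁻⁴ m²)(1720 s) = 1682 J.
Photons incident: 1682 / 5.533×10⁻¹⁹ = 3.040×10²¹, i.e. 3.040×10²¹/6.022×10²³ = 0.005048 mol.
Fraction absorbed: 1 − 10^(−0.158) = 0.3050.
Photons absorbed: 0.3050 × 0.005048 = 0.001540 mol.
Φ = 3.050×10⁻⁴ mol / 0.001540 mol photons = 0.20.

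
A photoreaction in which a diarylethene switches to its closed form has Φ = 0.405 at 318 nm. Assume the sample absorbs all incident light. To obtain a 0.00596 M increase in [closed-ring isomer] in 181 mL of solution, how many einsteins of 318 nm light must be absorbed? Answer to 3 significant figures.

0.00266 einstein

Product: (0.00596 M)(0.181 L) = 0.001079 mol.
Photons that must be absorbed: 0.001079 / 0.405 = 0.002664 mol.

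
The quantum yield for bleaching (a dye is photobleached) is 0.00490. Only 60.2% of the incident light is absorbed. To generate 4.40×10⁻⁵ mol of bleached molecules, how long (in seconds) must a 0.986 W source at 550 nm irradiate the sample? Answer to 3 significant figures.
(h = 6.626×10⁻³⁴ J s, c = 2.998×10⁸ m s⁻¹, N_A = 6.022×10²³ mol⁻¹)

Photons that must be absorbed: 4.40×10⁻⁵ / 0.00490 = 0.008980 mol.
Incident photons needed: 0.008980 / 0.602 = 0.01492 mol.
Photon energy: hc/λ = 3.612×10⁻¹⁹ J; per mole, 2.175×10⁵ J mol⁻¹.
Energy required: 0.01492 × 2.175×10⁵ = 3245 J.
Time: 3245 J / 0.986 W = 3290 s.

t ≈ 3290 s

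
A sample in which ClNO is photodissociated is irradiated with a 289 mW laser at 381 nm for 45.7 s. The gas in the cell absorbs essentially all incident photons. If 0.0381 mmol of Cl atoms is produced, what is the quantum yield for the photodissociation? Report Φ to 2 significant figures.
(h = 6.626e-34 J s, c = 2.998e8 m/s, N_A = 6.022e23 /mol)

Φ = 0.91

Product: 0.0381 mmol = 3.81e-5 mol.
Photon energy at 381 nm: hc/λ = (6.626e-34)(2.998e8)/(381e-9) = 5.214e-19 J.
Energy delivered: (289 mW)(45.7 s) = 13.21 J.
Photons incident: 13.21 / 5.214e-19 = 2.534e19, i.e. 2.534e19/6.022e23 = 4.208e-5 mol.
Φ = 3.81e-5 mol / 4.208e-5 mol photons = 0.91.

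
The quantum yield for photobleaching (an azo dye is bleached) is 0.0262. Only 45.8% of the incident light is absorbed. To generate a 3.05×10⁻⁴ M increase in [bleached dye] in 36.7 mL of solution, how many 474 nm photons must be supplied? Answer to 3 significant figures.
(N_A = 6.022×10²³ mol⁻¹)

Product: (3.05×10⁻⁴ M)(0.0367 L) = 1.119×10⁻⁵ mol.
Photons that must be absorbed: 1.119×10⁻⁵ / 0.0262 = 4.271×10⁻⁴ mol.
Incident photons needed: 4.271×10⁻⁴ / 0.458 = 9.325×10⁻⁴ mol.
Photon count: 9.325×10⁻⁴ × 6.022×10²³ = 5.62×10²⁰.

5.62×10²⁰ photons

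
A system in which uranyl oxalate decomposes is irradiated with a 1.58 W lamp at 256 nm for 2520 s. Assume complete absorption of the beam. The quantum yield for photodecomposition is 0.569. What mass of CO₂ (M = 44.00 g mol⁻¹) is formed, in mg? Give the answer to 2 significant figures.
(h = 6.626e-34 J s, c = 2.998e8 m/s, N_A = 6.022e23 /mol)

210 mg

Photon energy at 256 nm: hc/λ = (6.626e-34)(2.998e8)/(256e-9) = 7.760e-19 J.
Energy delivered: (1.58 W)(2520 s) = 3982 J.
Photons incident: 3982 / 7.760e-19 = 5.131e21, i.e. 5.131e21/6.022e23 = 0.008520 mol.
Product: Φ × n_abs = 0.569 × 0.008520 = 0.004848 mol.
Mass: 0.004848 × 44.00 = 0.2133 g = 210 mg.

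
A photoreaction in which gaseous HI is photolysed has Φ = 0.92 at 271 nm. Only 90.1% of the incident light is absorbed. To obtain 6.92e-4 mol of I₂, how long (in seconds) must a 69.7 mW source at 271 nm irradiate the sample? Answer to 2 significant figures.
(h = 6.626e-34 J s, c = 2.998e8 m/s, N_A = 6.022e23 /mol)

Photons that must be absorbed: 6.92e-4 / 0.92 = 7.522e-4 mol.
Incident photons needed: 7.522e-4 / 0.901 = 8.349e-4 mol.
Photon energy: hc/λ = 7.330e-19 J; per mole, 4.414e5 J mol⁻¹.
Energy required: 8.349e-4 × 4.414e5 = 368.5 J.
Time: 368.5 J / 0.0697 W = 5300 s.

t ≈ 5300 s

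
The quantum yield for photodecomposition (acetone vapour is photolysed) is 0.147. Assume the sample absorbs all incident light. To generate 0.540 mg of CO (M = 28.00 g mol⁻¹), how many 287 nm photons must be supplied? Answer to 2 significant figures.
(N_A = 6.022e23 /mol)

7.9e19 photons

Product: 0.540 mg / 28.00 g mol⁻¹ = 1.929e-5 mol.
Photons that must be absorbed: 1.929e-5 / 0.147 = 1.312e-4 mol.
Photon count: 1.312e-4 × 6.022e23 = 7.9e19.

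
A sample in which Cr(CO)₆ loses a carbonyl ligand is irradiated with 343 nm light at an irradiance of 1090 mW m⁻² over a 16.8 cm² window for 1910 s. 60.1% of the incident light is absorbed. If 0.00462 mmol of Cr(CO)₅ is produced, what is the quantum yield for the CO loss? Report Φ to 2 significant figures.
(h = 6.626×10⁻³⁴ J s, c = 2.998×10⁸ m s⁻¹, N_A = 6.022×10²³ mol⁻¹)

Φ = 0.77

Product: 0.00462 mmol = 4.62×10⁻⁶ mol.
Photon energy at 343 nm: hc/λ = (6.626×10⁻³⁴)(2.998×10⁸)/(343×10⁻⁹) = 5.791×10⁻¹⁹ J.
Energy delivered: (1090 mW m⁻²)(16.8×10⁻⁴ m²)(1910 s) = 3.498 J.
Photons incident: 3.498 / 5.791×10⁻¹⁹ = 6.040×10¹⁸, i.e. 6.040×10¹⁸/6.022×10²³ = 1.003×10⁻⁵ mol.
Photons absorbed: 0.601 × 1.003×10⁻⁵ = 6.028×10⁻⁶ mol.
Φ = 4.62×10⁻⁶ mol / 6.028×10⁻⁶ mol photons = 0.77.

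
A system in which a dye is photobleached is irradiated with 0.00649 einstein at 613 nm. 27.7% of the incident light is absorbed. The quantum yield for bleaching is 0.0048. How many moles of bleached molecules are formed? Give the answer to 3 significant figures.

8.63×10⁻⁶ mol

Photons absorbed: 0.277 × 0.00649 = 0.001798 mol.
Product: Φ × n_abs = 0.0048 × 0.001798 = 8.630×10⁻⁶ mol.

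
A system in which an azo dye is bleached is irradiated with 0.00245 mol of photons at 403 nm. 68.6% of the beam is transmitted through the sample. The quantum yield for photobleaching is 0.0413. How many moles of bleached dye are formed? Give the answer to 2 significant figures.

3.2×10⁻⁵ mol

Fraction absorbed: 1 − 68.6/100 = 0.3140.
Photons absorbed: 0.3140 × 0.00245 = 7.693×10⁻⁴ mol.
Product: Φ × n_abs = 0.0413 × 7.693×10⁻⁴ = 3.177×10⁻⁵ mol.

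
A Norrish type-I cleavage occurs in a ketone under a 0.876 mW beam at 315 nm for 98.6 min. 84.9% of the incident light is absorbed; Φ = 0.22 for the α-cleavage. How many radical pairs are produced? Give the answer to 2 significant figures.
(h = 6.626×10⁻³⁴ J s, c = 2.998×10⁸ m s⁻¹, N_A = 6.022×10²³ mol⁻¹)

Photon energy at 315 nm: hc/λ = (6.626×10⁻³⁴)(2.998×10⁸)/(315×10⁻⁹) = 6.306×10⁻¹⁹ J.
Energy delivered: (0.876 mW)(5916 s) = 5.182 J.
Photons incident: 5.182 / 6.306×10⁻¹⁹ = 8.218×10¹⁸, i.e. 8.218×10¹⁸/6.022×10²³ = 1.365×10⁻⁵ mol.
Photons absorbed: 0.849 × 1.365×10⁻⁵ = 1.159×10⁻⁵ mol.
Product: Φ × n_abs = 0.22 × 1.159×10⁻⁵ = 2.550×10⁻⁶ mol.
As a count: 2.550×10⁻⁶ × 6.022×10²³ = 1.5×10¹⁸.

1.5×10¹⁸ radical pairs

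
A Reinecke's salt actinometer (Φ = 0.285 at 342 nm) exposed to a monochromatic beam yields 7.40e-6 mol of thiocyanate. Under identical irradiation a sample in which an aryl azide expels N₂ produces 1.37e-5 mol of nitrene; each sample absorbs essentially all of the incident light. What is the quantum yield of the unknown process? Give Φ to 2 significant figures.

Photons absorbed by the actinometer: 7.40e-6 / 0.285 = 2.596e-5 mol.
Φ(unknown) = 1.37e-5 / 2.596e-5 = 0.53.

Φ = 0.53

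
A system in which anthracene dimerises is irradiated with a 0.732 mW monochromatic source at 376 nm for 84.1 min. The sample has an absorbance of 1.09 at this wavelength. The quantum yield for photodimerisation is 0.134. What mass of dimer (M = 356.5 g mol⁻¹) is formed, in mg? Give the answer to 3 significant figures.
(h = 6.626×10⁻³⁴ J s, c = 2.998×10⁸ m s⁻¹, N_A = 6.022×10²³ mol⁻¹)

Photon energy at 376 nm: hc/λ = (6.626×10⁻³⁴)(2.998×10⁸)/(376×10⁻⁹) = 5.283×10⁻¹⁹ J.
Energy delivered: (0.732 mW)(5046 s) = 3.694 J.
Photons incident: 3.694 / 5.283×10⁻¹⁹ = 6.992×10¹⁸, i.e. 6.992×10¹⁸/6.022×10²³ = 1.161×10⁻⁵ mol.
Fraction absorbed: 1 − 10^(−1.09) = 0.9187.
Photons absorbed: 0.9187 × 1.161×10⁻⁵ = 1.067×10⁻⁵ mol.
Product: Φ × n_abs = 0.134 × 1.067×10⁻⁵ = 1.430×10⁻⁶ mol.
Mass: 1.430×10⁻⁶ × 356.5 = 5.098×10⁻⁴ g = 0.510 mg.

0.510 mg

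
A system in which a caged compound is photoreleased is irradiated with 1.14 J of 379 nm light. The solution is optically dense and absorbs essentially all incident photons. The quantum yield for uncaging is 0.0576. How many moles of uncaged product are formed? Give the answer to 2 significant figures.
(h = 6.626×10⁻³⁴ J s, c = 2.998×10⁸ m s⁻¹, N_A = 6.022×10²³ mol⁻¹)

2.1×10⁻⁷ mol

Photon energy at 379 nm: hc/λ = (6.626×10⁻³⁴)(2.998×10⁸)/(379×10⁻⁹) = 5.241×10⁻¹⁹ J.
Photons incident: 1.14 / 5.241×10⁻¹⁹ = 2.175×10¹⁸, i.e. 2.175×10¹⁸/6.022×10²³ = 3.612×10⁻⁶ mol.
Product: Φ × n_abs = 0.0576 × 3.612×10⁻⁶ = 2.081×10⁻⁷ mol.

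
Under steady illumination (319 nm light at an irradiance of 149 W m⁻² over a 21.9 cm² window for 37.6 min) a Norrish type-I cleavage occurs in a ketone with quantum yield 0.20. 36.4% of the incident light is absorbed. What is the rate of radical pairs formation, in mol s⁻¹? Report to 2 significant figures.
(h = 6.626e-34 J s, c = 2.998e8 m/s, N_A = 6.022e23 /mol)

6.3e-8 mol s⁻¹

Photon energy at 319 nm: hc/λ = (6.626e-34)(2.998e8)/(319e-9) = 6.227e-19 J.
Energy delivered: (149 W m⁻²)(21.9e-4 m²)(2256 s) = 736.2 J.
Photons incident: 736.2 / 6.227e-19 = 1.182e21, i.e. 1.182e21/6.022e23 = 0.001963 mol.
Photons absorbed: 0.364 × 0.001963 = 7.145e-4 mol.
Product formed: 0.20 × 7.145e-4 = 1.429e-4 mol.
Rate: 1.429e-4 / 2256 s = 6.3e-8 mol s⁻¹.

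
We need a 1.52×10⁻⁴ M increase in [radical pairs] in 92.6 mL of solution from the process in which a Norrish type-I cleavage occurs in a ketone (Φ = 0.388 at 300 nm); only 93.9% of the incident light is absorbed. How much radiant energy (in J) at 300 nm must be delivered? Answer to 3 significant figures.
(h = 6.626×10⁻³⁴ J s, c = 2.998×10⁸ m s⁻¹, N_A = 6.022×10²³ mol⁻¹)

15.4 J

Product: (1.52×10⁻⁴ M)(0.0926 L) = 1.408×10⁻⁵ mol.
Photons that must be absorbed: 1.408×10⁻⁵ / 0.388 = 3.629×10⁻⁵ mol.
Incident photons needed: 3.629×10⁻⁵ / 0.939 = 3.865×10⁻⁵ mol.
Photon energy: hc/λ = 6.622×10⁻¹⁹ J; per mole, 3.988×10⁵ J mol⁻¹.
Energy required: 3.865×10⁻⁵ × 3.988×10⁵ = 15.4 J.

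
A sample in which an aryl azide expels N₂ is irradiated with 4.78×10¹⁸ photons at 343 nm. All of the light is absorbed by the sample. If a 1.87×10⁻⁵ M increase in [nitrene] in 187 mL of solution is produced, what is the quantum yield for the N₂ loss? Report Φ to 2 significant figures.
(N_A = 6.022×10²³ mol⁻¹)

Product: (1.87×10⁻⁵ M)(0.187 L) = 3.497×10⁻⁶ mol.
Moles of photons: 4.78×10¹⁸ / 6.022×10²³ = 7.938×10⁻⁶ mol.
Φ = 3.497×10⁻⁶ mol / 7.938×10⁻⁶ mol photons = 0.44.

Φ = 0.44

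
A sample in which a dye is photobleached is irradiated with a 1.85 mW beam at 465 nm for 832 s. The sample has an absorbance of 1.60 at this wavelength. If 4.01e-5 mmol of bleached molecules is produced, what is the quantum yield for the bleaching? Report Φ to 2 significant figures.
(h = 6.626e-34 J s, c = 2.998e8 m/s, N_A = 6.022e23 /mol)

Φ = 0.0069

Product: 4.01e-5 mmol = 4.01e-8 mol.
Photon energy at 465 nm: hc/λ = (6.626e-34)(2.998e8)/(465e-9) = 4.272e-19 J.
Energy delivered: (1.85 mW)(832 s) = 1.539 J.
Photons incident: 1.539 / 4.272e-19 = 3.603e18, i.e. 3.603e18/6.022e23 = 5.983e-6 mol.
Fraction absorbed: 1 − 10^(−1.60) = 0.9749.
Photons absorbed: 0.9749 × 5.983e-6 = 5.833e-6 mol.
Φ = 4.01e-8 mol / 5.833e-6 mol photons = 0.0069.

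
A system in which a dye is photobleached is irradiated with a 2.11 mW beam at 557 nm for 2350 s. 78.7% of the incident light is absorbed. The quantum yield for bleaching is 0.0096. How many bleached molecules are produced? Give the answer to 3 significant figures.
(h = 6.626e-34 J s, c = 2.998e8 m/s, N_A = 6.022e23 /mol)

1.05e17 bleached molecules

Photon energy at 557 nm: hc/λ = (6.626e-34)(2.998e8)/(557e-9) = 3.566e-19 J.
Energy delivered: (2.11 mW)(2350 s) = 4.959 J.
Photons incident: 4.959 / 3.566e-19 = 1.391e19, i.e. 1.391e19/6.022e23 = 2.310e-5 mol.
Photons absorbed: 0.787 × 2.310e-5 = 1.818e-5 mol.
Product: Φ × n_abs = 0.0096 × 1.818e-5 = 1.745e-7 mol.
As a count: 1.745e-7 × 6.022e23 = 1.05e17.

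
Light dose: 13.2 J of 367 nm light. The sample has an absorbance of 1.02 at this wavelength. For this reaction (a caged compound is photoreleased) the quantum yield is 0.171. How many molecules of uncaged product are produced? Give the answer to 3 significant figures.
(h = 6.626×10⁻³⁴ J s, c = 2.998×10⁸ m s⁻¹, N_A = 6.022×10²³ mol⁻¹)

Photon energy at 367 nm: hc/λ = (6.626×10⁻³⁴)(2.998×10⁸)/(367×10⁻⁹) = 5.413×10⁻¹⁹ J.
Photons incident: 13.2 / 5.413×10⁻¹⁹ = 2.439×10¹⁹, i.e. 2.439×10¹⁹/6.022×10²³ = 4.050×10⁻⁵ mol.
Fraction absorbed: 1 − 10^(−1.02) = 0.9045.
Photons absorbed: 0.9045 × 4.050×10⁻⁵ = 3.663×10⁻⁵ mol.
Product: Φ × n_abs = 0.171 × 3.663×10⁻⁵ = 6.264×10⁻⁶ mol.
As a count: 6.264×10⁻⁶ × 6.022×10²³ = 3.77×10¹⁸.

3.77×10¹⁸ molecules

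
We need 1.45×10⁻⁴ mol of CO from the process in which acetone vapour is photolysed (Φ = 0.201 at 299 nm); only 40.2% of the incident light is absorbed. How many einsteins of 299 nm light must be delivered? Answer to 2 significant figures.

Photons that must be absorbed: 1.45×10⁻⁴ / 0.201 = 7.214×10⁻⁴ mol.
Incident photons needed: 7.214×10⁻⁴ / 0.402 = 0.001795 mol.

0.0018 einstein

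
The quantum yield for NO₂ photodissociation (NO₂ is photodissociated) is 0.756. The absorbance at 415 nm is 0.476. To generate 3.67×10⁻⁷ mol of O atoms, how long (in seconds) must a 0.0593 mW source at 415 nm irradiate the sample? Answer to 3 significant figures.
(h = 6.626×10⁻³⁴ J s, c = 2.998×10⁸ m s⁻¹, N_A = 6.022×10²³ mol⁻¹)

Photons that must be absorbed: 3.67×10⁻⁷ / 0.756 = 4.854×10⁻⁷ mol.
Fraction absorbed: 1 − 10^(−0.476) = 0.6658.
Incident photons needed: 4.854×10⁻⁷ / 0.6658 = 7.290×10⁻⁷ mol.
Photon energy: hc/λ = 4.787×10⁻¹⁹ J; per mole, 2.883×10⁵ J mol⁻¹.
Energy required: 7.290×10⁻⁷ × 2.883×10⁵ = 0.2102 J.
Time: 0.2102 J / 5.93e-05 W = 3540 s.

t ≈ 3540 s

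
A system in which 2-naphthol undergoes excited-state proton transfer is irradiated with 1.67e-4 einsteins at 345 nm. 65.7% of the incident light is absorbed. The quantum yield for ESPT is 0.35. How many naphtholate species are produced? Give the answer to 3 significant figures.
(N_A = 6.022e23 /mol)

Photons absorbed: 0.657 × 1.67e-4 = 1.097e-4 mol.
Product: Φ × n_abs = 0.35 × 1.097e-4 = 3.839e-5 mol.
As a count: 3.839e-5 × 6.022e23 = 2.31e19.

2.31e19 species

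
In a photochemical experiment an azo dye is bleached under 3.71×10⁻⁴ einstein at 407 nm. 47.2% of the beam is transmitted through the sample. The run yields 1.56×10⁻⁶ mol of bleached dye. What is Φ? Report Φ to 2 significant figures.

Φ = 0.0080

Fraction absorbed: 1 − 47.2/100 = 0.5280.
Photons absorbed: 0.5280 × 3.71×10⁻⁴ = 1.959×10⁻⁴ mol.
Φ = 1.56×10⁻⁶ mol / 1.959×10⁻⁴ mol photons = 0.0080.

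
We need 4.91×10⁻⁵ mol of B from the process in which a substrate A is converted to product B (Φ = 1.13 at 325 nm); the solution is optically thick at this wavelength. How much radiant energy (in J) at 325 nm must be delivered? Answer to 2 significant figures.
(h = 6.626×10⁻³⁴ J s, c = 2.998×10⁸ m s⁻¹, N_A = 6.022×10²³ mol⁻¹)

Photons that must be absorbed: 4.91×10⁻⁵ / 1.13 = 4.345×10⁻⁵ mol.
Photon energy: hc/λ = 6.112×10⁻¹⁹ J; per mole, 3.681×10⁵ J mol⁻¹.
Energy required: 4.345×10⁻⁵ × 3.681×10⁵ = 16 J.

16 J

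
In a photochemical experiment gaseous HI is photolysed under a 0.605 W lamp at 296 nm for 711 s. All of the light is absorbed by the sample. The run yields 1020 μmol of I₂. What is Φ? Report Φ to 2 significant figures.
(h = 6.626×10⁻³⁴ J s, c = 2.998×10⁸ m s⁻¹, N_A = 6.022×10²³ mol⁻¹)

Product: 1020 μmol = 0.00102 mol.
Photon energy at 296 nm: hc/λ = (6.626×10⁻³⁴)(2.998×10⁸)/(296×10⁻⁹) = 6.711×10⁻¹⁹ J.
Energy delivered: (0.605 W)(711 s) = 430.2 J.
Photons incident: 430.2 / 6.711×10⁻¹⁹ = 6.410×10²⁰, i.e. 6.410×10²⁰/6.022×10²³ = 0.001064 mol.
Φ = 0.00102 mol / 0.001064 mol photons = 0.96.

Φ = 0.96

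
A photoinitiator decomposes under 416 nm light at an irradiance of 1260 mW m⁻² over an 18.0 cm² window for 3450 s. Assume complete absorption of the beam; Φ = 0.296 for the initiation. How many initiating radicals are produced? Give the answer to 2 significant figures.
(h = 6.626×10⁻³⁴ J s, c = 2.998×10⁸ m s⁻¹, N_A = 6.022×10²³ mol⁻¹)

Photon energy at 416 nm: hc/λ = (6.626×10⁻³⁴)(2.998×10⁸)/(416×10⁻⁹) = 4.775×10⁻¹⁹ J.
Energy delivered: (1260 mW m⁻²)(18.0×10⁻⁴ m²)(3450 s) = 7.825 J.
Photons incident: 7.825 / 4.775×10⁻¹⁹ = 1.639×10¹⁹, i.e. 1.639×10¹⁹/6.022×10²³ = 2.722×10⁻⁵ mol.
Product: Φ × n_abs = 0.296 × 2.722×10⁻⁵ = 8.057×10⁻⁶ mol.
As a count: 8.057×10⁻⁶ × 6.022×10²³ = 4.9×10¹⁸.

4.9×10¹⁸ initiating radicals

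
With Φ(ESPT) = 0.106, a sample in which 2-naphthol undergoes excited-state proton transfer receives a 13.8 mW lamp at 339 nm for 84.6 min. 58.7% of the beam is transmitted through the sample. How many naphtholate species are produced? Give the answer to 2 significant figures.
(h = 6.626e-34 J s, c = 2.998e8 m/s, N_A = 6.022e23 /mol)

5.2e18 species

Photon energy at 339 nm: hc/λ = (6.626e-34)(2.998e8)/(339e-9) = 5.860e-19 J.
Energy delivered: (13.8 mW)(5076 s) = 70.05 J.
Photons incident: 70.05 / 5.860e-19 = 1.195e20, i.e. 1.195e20/6.022e23 = 1.984e-4 mol.
Fraction absorbed: 1 − 58.7/100 = 0.4130.
Photons absorbed: 0.4130 × 1.984e-4 = 8.194e-5 mol.
Product: Φ × n_abs = 0.106 × 8.194e-5 = 8.686e-6 mol.
As a count: 8.686e-6 × 6.022e23 = 5.2e18.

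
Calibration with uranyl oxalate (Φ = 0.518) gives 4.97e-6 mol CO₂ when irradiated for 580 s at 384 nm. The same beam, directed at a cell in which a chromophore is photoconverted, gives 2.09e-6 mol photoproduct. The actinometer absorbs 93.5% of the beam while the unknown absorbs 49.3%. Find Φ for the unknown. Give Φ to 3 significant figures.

Photons absorbed by the actinometer: 4.97e-6 / 0.518 = 9.595e-6 mol.
Incident flux: 9.595e-6 / 0.935 = 1.026e-5 einstein.
Absorbed by unknown: 0.493 × 1.026e-5 = 5.058e-6 mol.
Φ(unknown) = 2.09e-6 / 5.058e-6 = 0.413.

Φ = 0.413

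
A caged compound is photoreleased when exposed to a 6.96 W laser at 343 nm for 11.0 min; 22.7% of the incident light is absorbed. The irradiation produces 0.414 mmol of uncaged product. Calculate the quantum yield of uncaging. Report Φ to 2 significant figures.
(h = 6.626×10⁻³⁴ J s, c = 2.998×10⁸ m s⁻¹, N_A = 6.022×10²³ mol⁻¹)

Product: 0.414 mmol = 4.14×10⁻⁴ mol.
Photon energy at 343 nm: hc/λ = (6.626×10⁻³⁴)(2.998×10⁸)/(343×10⁻⁹) = 5.791×10⁻¹⁹ J.
Energy delivered: (6.96 W)(660 s) = 4594 J.
Photons incident: 4594 / 5.791×10⁻¹⁹ = 7.933×10²¹, i.e. 7.933×10²¹/6.022×10²³ = 0.01317 mol.
Photons absorbed: 0.227 × 0.01317 = 0.002990 mol.
Φ = 4.14×10⁻⁴ mol / 0.002990 mol photons = 0.14.

Φ = 0.14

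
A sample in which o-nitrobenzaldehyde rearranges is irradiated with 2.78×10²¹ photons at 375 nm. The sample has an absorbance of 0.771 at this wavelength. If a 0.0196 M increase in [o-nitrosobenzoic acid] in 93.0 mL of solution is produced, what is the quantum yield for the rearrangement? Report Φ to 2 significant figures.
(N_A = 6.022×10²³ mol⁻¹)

Φ = 0.48

Product: (0.0196 M)(0.093 L) = 0.001823 mol.
Moles of photons: 2.78×10²¹ / 6.022×10²³ = 0.004616 mol.
Fraction absorbed: 1 − 10^(−0.771) = 0.8306.
Photons absorbed: 0.8306 × 0.004616 = 0.003834 mol.
Φ = 0.001823 mol / 0.003834 mol photons = 0.48.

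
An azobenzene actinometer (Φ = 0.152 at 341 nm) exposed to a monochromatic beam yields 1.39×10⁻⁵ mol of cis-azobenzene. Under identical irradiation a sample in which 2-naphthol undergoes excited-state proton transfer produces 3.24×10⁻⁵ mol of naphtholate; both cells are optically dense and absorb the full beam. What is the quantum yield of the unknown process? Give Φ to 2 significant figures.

Φ = 0.35

Photons absorbed by the actinometer: 1.39×10⁻⁵ / 0.152 = 9.145×10⁻⁵ mol.
Φ(unknown) = 3.24×10⁻⁵ / 9.145×10⁻⁵ = 0.35.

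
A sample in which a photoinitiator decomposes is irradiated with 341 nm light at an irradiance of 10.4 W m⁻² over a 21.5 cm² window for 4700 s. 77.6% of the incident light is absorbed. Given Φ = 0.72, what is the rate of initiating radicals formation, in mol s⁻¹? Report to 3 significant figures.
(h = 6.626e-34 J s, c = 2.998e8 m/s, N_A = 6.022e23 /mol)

Photon energy at 341 nm: hc/λ = (6.626e-34)(2.998e8)/(341e-9) = 5.825e-19 J.
Energy delivered: (10.4 W m⁻²)(21.5e-4 m²)(4700 s) = 105.1 J.
Photons incident: 105.1 / 5.825e-19 = 1.804e20, i.e. 1.804e20/6.022e23 = 2.996e-4 mol.
Photons absorbed: 0.776 × 2.996e-4 = 2.325e-4 mol.
Product formed: 0.72 × 2.325e-4 = 1.674e-4 mol.
Rate: 1.674e-4 / 4700 s = 3.56e-8 mol s⁻¹.

3.56e-8 mol s⁻¹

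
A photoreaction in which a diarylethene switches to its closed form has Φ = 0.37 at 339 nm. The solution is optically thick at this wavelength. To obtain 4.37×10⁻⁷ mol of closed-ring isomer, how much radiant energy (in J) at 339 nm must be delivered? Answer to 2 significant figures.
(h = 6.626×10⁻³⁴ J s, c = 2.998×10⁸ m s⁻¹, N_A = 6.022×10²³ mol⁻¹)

0.42 J

Photons that must be absorbed: 4.37×10⁻⁷ / 0.37 = 1.181×10⁻⁶ mol.
Photon energy: hc/λ = 5.860×10⁻¹⁹ J; per mole, 3.529×10⁵ J mol⁻¹.
Energy required: 1.181×10⁻⁶ × 3.529×10⁵ = 0.42 J.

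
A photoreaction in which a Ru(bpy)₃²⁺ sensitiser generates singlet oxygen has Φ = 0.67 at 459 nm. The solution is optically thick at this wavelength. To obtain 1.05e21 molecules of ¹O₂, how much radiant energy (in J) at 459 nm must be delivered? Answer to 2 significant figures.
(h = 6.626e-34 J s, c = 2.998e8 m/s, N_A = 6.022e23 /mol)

680 J

Product: 1.05e21 / 6.022e23 = 0.001744 mol.
Photons that must be absorbed: 0.001744 / 0.67 = 0.002603 mol.
Photon energy: hc/λ = 4.328e-19 J; per mole, 2.606e5 J mol⁻¹.
Energy required: 0.002603 × 2.606e5 = 680 J.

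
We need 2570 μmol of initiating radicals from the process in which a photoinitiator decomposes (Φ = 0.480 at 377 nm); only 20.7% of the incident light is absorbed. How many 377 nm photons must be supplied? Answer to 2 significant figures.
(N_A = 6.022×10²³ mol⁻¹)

Product: 2570 μmol = 0.00257 mol.
Photons that must be absorbed: 0.00257 / 0.480 = 0.005354 mol.
Incident photons needed: 0.005354 / 0.207 = 0.02586 mol.
Photon count: 0.02586 × 6.022×10²³ = 1.6×10²².

1.6×10²² photons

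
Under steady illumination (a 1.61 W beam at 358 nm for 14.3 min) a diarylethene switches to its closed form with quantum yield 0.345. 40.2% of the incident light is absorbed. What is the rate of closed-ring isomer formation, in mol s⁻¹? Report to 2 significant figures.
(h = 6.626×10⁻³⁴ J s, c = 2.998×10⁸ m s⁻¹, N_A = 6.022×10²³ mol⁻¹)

6.7×10⁻⁷ mol s⁻¹

Photon energy at 358 nm: hc/λ = (6.626×10⁻³⁴)(2.998×10⁸)/(358×10⁻⁹) = 5.549×10⁻¹⁹ J.
Energy delivered: (1.61 W)(858 s) = 1381 J.
Photons incident: 1381 / 5.549×10⁻¹⁹ = 2.489×10²¹, i.e. 2.489×10²¹/6.022×10²³ = 0.004133 mol.
Photons absorbed: 0.402 × 0.004133 = 0.001661 mol.
Product formed: 0.345 × 0.001661 = 5.730×10⁻⁴ mol.
Rate: 5.730×10⁻⁴ / 858 s = 6.7×10⁻⁷ mol s⁻¹.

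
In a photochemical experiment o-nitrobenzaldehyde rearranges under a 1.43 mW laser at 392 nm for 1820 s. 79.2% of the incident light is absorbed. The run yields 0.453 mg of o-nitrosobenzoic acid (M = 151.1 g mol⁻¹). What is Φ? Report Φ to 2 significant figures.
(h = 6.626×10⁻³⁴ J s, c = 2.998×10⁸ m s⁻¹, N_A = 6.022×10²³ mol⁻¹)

Φ = 0.44

Product: 0.453 mg / 151.1 g mol⁻¹ = 2.998×10⁻⁶ mol.
Photon energy at 392 nm: hc/λ = (6.626×10⁻³⁴)(2.998×10⁸)/(392×10⁻⁹) = 5.068×10⁻¹⁹ J.
Energy delivered: (1.43 mW)(1820 s) = 2.603 J.
Photons incident: 2.603 / 5.068×10⁻¹⁹ = 5.136×10¹⁸, i.e. 5.136×10¹⁸/6.022×10²³ = 8.529×10⁻⁶ mol.
Photons absorbed: 0.792 × 8.529×10⁻⁶ = 6.755×10⁻⁶ mol.
Φ = 2.998×10⁻⁶ mol / 6.755×10⁻⁶ mol photons = 0.44.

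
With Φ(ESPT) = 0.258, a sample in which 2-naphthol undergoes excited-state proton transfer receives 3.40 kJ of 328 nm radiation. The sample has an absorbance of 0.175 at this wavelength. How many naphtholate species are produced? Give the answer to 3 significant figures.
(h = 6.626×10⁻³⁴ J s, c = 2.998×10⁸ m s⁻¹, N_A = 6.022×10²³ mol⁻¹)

4.80×10²⁰ species

Photon energy at 328 nm: hc/λ = (6.626×10⁻³⁴)(2.998×10⁸)/(328×10⁻⁹) = 6.056×10⁻¹⁹ J.
Incident energy: 3.40 kJ = 3400 J.
Photons incident: 3400 / 6.056×10⁻¹⁹ = 5.614×10²¹, i.e. 5.614×10²¹/6.022×10²³ = 0.009322 mol.
Fraction absorbed: 1 − 10^(−0.175) = 0.3317.
Photons absorbed: 0.3317 × 0.009322 = 0.003092 mol.
Product: Φ × n_abs = 0.258 × 0.003092 = 7.977×10⁻⁴ mol.
As a count: 7.977×10⁻⁴ × 6.022×10²³ = 4.80×10²⁰.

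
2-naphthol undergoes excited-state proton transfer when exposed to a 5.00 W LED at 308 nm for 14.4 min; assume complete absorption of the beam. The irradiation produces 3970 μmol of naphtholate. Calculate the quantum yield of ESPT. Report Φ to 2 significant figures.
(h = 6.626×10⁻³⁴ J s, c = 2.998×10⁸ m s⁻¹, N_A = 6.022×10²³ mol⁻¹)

Product: 3970 μmol = 0.00397 mol.
Photon energy at 308 nm: hc/λ = (6.626×10⁻³⁴)(2.998×10⁸)/(308×10⁻⁹) = 6.450×10⁻¹⁹ J.
Energy delivered: (5.00 W)(864 s) = 4320 J.
Photons incident: 4320 / 6.450×10⁻¹⁹ = 6.698×10²¹, i.e. 6.698×10²¹/6.022×10²³ = 0.01112 mol.
Φ = 0.00397 mol / 0.01112 mol photons = 0.36.

Φ = 0.36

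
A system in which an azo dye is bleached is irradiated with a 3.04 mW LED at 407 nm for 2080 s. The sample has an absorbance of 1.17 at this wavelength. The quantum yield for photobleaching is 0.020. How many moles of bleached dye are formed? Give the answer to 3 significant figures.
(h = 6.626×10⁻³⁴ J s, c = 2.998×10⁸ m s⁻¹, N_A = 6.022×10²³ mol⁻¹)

Photon energy at 407 nm: hc/λ = (6.626×10⁻³⁴)(2.998×10⁸)/(407×10⁻⁹) = 4.881×10⁻¹⁹ J.
Energy delivered: (3.04 mW)(2080 s) = 6.323 J.
Photons incident: 6.323 / 4.881×10⁻¹⁹ = 1.295×10¹⁹, i.e. 1.295×10¹⁹/6.022×10²³ = 2.150×10⁻⁵ mol.
Fraction absorbed: 1 − 10^(−1.17) = 0.9324.
Photons absorbed: 0.9324 × 2.150×10⁻⁵ = 2.005×10⁻⁵ mol.
Product: Φ × n_abs = 0.020 × 2.005×10⁻⁵ = 4.010×10⁻⁷ mol.

4.01×10⁻⁷ mol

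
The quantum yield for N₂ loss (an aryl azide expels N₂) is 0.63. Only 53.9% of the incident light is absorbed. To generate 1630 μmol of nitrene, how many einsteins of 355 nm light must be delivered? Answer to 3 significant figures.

0.00480 einstein

Product: 1630 μmol = 0.00163 mol.
Photons that must be absorbed: 0.00163 / 0.63 = 0.002587 mol.
Incident photons needed: 0.002587 / 0.539 = 0.004800 mol.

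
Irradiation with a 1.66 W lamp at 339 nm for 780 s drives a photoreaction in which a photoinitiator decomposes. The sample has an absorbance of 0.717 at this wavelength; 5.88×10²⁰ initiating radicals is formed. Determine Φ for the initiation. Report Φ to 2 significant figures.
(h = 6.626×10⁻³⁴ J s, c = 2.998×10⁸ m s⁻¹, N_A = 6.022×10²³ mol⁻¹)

Product: 5.88×10²⁰ / 6.022×10²³ = 9.764×10⁻⁴ mol.
Photon energy at 339 nm: hc/λ = (6.626×10⁻³⁴)(2.998×10⁸)/(339×10⁻⁹) = 5.860×10⁻¹⁹ J.
Energy delivered: (1.66 W)(780 s) = 1295 J.
Photons incident: 1295 / 5.860×10⁻¹⁹ = 2.210×10²¹, i.e. 2.210×10²¹/6.022×10²³ = 0.003670 mol.
Fraction absorbed: 1 − 10^(−0.717) = 0.8081.
Photons absorbed: 0.8081 × 0.003670 = 0.002966 mol.
Φ = 9.764×10⁻⁴ mol / 0.002966 mol photons = 0.33.

Φ = 0.33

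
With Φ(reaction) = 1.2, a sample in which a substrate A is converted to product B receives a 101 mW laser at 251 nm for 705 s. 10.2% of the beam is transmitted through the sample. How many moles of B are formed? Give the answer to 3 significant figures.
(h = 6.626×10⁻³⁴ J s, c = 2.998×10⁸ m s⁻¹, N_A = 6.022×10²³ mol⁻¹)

1.61×10⁻⁴ mol

Photon energy at 251 nm: hc/λ = (6.626×10⁻³⁴)(2.998×10⁸)/(251×10⁻⁹) = 7.914×10⁻¹⁹ J.
Energy delivered: (101 mW)(705 s) = 71.21 J.
Photons incident: 71.21 / 7.914×10⁻¹⁹ = 8.998×10¹⁹, i.e. 8.998×10¹⁹/6.022×10²³ = 1.494×10⁻⁴ mol.
Fraction absorbed: 1 − 10.2/100 = 0.8980.
Photons absorbed: 0.8980 × 1.494×10⁻⁴ = 1.342×10⁻⁴ mol.
Product: Φ × n_abs = 1.2 × 1.342×10⁻⁴ = 1.610×10⁻⁴ mol.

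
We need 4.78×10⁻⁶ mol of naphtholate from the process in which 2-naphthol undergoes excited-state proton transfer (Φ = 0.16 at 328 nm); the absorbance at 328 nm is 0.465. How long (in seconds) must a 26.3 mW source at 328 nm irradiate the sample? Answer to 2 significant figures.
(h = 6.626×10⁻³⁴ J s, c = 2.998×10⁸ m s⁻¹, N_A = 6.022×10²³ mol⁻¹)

t ≈ 630 s

Photons that must be absorbed: 4.78×10⁻⁶ / 0.16 = 2.987×10⁻⁵ mol.
Fraction absorbed: 1 − 10^(−0.465) = 0.6572.
Incident photons needed: 2.987×10⁻⁵ / 0.6572 = 4.545×10⁻⁵ mol.
Photon energy: hc/λ = 6.056×10⁻¹⁹ J; per mole, 3.647×10⁵ J mol⁻¹.
Energy required: 4.545×10⁻⁵ × 3.647×10⁵ = 16.58 J.
Time: 16.58 J / 0.0263 W = 630 s.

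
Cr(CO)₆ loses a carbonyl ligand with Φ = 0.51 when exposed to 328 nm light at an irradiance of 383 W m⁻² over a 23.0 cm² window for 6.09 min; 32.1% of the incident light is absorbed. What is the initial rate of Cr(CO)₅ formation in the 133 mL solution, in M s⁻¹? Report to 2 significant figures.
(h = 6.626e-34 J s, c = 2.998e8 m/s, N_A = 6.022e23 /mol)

Photon energy at 328 nm: hc/λ = (6.626e-34)(2.998e8)/(328e-9) = 6.056e-19 J.
Energy delivered: (383 W m⁻²)(23.0e-4 m²)(365.4 s) = 321.9 J.
Photons incident: 321.9 / 6.056e-19 = 5.315e20, i.e. 5.315e20/6.022e23 = 8.826e-4 mol.
Photons absorbed: 0.321 × 8.826e-4 = 2.833e-4 mol.
Product formed: 0.51 × 2.833e-4 = 1.445e-4 mol.
Rate: 1.445e-4 mol / (365.4 s × 0.133 L) = 3.0e-6 M s⁻¹.

3.0e-6 M s⁻¹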